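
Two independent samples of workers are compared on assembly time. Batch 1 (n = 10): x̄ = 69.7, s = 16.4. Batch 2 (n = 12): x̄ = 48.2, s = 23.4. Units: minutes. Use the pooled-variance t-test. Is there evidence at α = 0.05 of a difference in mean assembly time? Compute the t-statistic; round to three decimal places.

Let group 1 = batch 1, group 2 = batch 2. H0: μ_1 = μ_2; H1: μ_1 ≠ μ_2 (two-sample pooled-variance t-test, two-sided).
s_p² = [(10−1)·16.4² + (12−1)·23.4²]/(10+12−2) = 422.19
t = (69.7 − 48.2)/√[422.19·(1/10 + 1/12)] = 2.444
df = n₁ + n₂ − 2 = 20
Two-sided p-value ≈ 0.0239
Since p ≈ 0.0239 < α = 0.05, reject H0; the evidence is statistically significant.

2.444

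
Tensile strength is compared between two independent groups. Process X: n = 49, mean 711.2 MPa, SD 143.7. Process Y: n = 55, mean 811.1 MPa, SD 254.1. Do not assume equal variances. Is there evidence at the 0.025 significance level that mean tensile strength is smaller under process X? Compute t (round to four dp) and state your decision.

t = -2.5011; reject H0

Let group 1 = process X, group 2 = process Y. H0: μ_1 = μ_2; H1: μ_1 < μ_2 (Welch's two-sample t-test, left-tailed).
t = (x̄_1 − x̄_2)/√(s_1²/n_1 + s_2²/n_2) = (711.2 − 811.1)/√(143.7²/49 + 254.1²/55) = -2.5011
Welch–Satterthwaite df ≈ 87.10
p-value = P(T ≤ -2.5011) ≈ 0.007
Since p ≈ 0.007 < α = 0.025, reject H0; the data support H1.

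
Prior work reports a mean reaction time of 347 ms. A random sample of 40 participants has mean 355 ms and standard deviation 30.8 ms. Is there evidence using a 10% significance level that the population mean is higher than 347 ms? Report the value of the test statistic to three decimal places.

H0: μ = 347; H1: μ > 347 (one-sample t-test, right-tailed).
t = (x̄ − μ₀)/(s/√n) = (355 − 347)/(30.8/√40) = 1.643
df = n − 1 = 39
p-value = P(T ≥ 1.643) ≈ 0.0542
Since p ≈ 0.0542 < α = 0.1, reject H0; the evidence is statistically significant.

1.643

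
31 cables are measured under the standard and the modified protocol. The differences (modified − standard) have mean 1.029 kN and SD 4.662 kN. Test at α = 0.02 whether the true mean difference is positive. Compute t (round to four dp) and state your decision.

t = 1.2289; fail to reject H0

H0: μ_d = 0; H1: μ_d > 0 (paired t-test on the differences, right-tailed).
t = d̄/(s_d/√n) = 1.029/(4.662/√31) = 1.2289
df = n − 1 = 30
p-value = P(T ≥ 1.2289) ≈ 0.114
Since p ≈ 0.114 > α = 0.02, fail to reject H0; the data do not provide sufficient evidence against H0.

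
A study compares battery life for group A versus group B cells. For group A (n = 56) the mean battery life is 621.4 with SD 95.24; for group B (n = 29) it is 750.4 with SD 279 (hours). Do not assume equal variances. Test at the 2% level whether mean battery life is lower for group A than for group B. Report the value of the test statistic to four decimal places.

Let group 1 = group A, group 2 = group B. H0: μ_1 = μ_2; H1: μ_1 < μ_2 (Welch's two-sample t-test, left-tailed).
t = (x̄_1 − x̄_2)/√(s_1²/n_1 + s_2²/n_2) = (621.4 − 750.4)/√(95.24²/56 + 279²/29) = -2.4180
Welch–Satterthwaite df ≈ 31.42
p-value = P(T ≤ -2.4180) ≈ 0.0108
Since p ≈ 0.0108 < α = 0.02, reject H0; the evidence is statistically significant.

-2.4180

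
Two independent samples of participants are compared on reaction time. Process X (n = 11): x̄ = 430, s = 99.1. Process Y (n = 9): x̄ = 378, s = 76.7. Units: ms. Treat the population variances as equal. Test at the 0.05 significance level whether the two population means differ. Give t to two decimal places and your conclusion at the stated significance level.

t = 1.29; fail to reject H0

Let group 1 = process X, group 2 = process Y. H0: μ_1 = μ_2; H1: μ_1 ≠ μ_2 (two-sample pooled-variance t-test, two-sided).
s_p² = [(11−1)·99.1² + (9−1)·76.7²]/(11+9−2) = 8070.62
t = (430 − 378)/√[8070.62·(1/11 + 1/9)] = 1.29
df = n₁ + n₂ − 2 = 18
Two-sided p-value ≈ 0.2141
Since p ≈ 0.2141 > α = 0.05, fail to reject H0; the evidence is not statistically significant.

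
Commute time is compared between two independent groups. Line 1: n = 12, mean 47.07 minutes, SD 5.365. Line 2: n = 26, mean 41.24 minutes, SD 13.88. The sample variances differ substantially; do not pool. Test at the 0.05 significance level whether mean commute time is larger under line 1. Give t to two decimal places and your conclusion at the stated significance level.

t = 1.86; reject H0

Let group 1 = line 1, group 2 = line 2. H0: μ_1 = μ_2; H1: μ_1 > μ_2 (Welch's two-sample t-test, right-tailed).
t = (x̄_1 − x̄_2)/√(s_1²/n_1 + s_2²/n_2) = (47.07 − 41.24)/√(5.365²/12 + 13.88²/26) = 1.86
Welch–Satterthwaite df ≈ 35.38
p-value = P(T ≥ 1.86) ≈ 0.0355
Since p ≈ 0.0355 < α = 0.05, reject H0; the evidence is statistically significant.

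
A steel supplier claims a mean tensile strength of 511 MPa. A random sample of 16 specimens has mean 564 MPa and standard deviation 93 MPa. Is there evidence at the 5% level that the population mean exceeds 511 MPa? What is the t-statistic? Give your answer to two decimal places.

2.28

H0: μ = 511; H1: μ > 511 (one-sample t-test, right-tailed).
t = (x̄ − μ₀)/(s/√n) = (564 − 511)/(93/√16) = 2.28
df = n − 1 = 15
p-value = P(T ≥ 2.28) ≈ 0.019
Since p ≈ 0.019 < α = 0.05, reject H0; the data support H1.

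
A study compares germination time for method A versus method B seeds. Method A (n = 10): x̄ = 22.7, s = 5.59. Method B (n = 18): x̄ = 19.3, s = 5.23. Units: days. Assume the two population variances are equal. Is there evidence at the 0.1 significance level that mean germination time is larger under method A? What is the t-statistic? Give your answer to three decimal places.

Let group 1 = method A, group 2 = method B. H0: μ_1 = μ_2; H1: μ_1 > μ_2 (two-sample pooled-variance t-test, right-tailed).
s_p² = [(10−1)·5.59² + (18−1)·5.23²]/(10+18−2) = 28.7012
t = (22.7 − 19.3)/√[28.7012·(1/10 + 1/18)] = 1.609
df = n₁ + n₂ − 2 = 26
p-value = P(T ≥ 1.609) ≈ 0.060
Since p ≈ 0.060 < α = 0.1, reject H0; the data support H1.

1.609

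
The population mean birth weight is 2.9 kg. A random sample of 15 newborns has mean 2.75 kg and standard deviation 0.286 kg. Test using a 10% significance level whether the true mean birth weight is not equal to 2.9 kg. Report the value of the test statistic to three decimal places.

-2.031

H0: μ = 2.9; H1: μ ≠ 2.9 (one-sample t-test, two-sided).
t = (x̄ − μ₀)/(s/√n) = (2.75 − 2.9)/(0.286/√15) = -2.031
df = n − 1 = 14
Two-sided p-value ≈ 0.062
Since p ≈ 0.062 < α = 0.1, reject H0; the data support H1.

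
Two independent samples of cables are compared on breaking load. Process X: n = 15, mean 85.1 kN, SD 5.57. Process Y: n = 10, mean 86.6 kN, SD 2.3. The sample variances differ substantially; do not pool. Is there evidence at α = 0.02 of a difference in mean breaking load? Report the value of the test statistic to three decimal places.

Let group 1 = process X, group 2 = process Y. H0: μ_1 = μ_2; H1: μ_1 ≠ μ_2 (Welch's two-sample t-test, two-sided).
t = (x̄_1 − x̄_2)/√(s_1²/n_1 + s_2²/n_2) = (85.1 − 86.6)/√(5.57²/15 + 2.3²/10) = -0.931
Welch–Satterthwaite df ≈ 20.04
Two-sided p-value ≈ 0.363
Since p ≈ 0.363 > α = 0.02, fail to reject H0; the evidence is not statistically significant.

-0.931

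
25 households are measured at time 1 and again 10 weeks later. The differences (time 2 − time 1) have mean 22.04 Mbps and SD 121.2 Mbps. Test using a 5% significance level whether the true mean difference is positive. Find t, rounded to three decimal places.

0.909

H0: μ_d = 0; H1: μ_d > 0 (paired t-test on the differences, right-tailed).
t = d̄/(s_d/√n) = 22.04/(121.2/√25) = 0.909
df = n − 1 = 24
p-value = P(T ≥ 0.909) ≈ 0.186
Since p ≈ 0.186 > α = 0.05, fail to reject H0; the evidence is not statistically significant.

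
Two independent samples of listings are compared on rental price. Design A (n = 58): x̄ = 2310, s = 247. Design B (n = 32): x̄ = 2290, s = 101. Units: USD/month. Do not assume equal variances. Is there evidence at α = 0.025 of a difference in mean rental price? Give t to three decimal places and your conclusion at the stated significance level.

Let group 1 = design A, group 2 = design B. H0: μ_1 = μ_2; H1: μ_1 ≠ μ_2 (Welch's two-sample t-test, two-sided).
t = (x̄_1 − x̄_2)/√(s_1²/n_1 + s_2²/n_2) = (2310 − 2290)/√(247²/58 + 101²/32) = 0.540
Welch–Satterthwaite df ≈ 82.80
Two-sided p-value ≈ 0.5905
Since p ≈ 0.5905 > α = 0.025, fail to reject H0; the data do not provide sufficient evidence against H0.

t = 0.540; fail to reject H0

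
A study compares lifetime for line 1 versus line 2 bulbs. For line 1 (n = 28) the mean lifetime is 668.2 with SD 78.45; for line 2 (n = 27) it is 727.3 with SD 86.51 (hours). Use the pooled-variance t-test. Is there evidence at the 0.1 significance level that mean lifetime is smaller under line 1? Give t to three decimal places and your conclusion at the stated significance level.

Let group 1 = line 1, group 2 = line 2. H0: μ_1 = μ_2; H1: μ_1 < μ_2 (two-sample pooled-variance t-test, left-tailed).
s_p² = [(28−1)·78.45² + (27−1)·86.51²]/(28+27−2) = 6806.65
t = (668.2 − 727.3)/√[6806.65·(1/28 + 1/27)] = -2.656
df = n₁ + n₂ − 2 = 53
p-value = P(T ≤ -2.656) ≈ 0.005
Since p ≈ 0.005 < α = 0.1, reject H0; the evidence is statistically significant.

t = -2.656; reject H0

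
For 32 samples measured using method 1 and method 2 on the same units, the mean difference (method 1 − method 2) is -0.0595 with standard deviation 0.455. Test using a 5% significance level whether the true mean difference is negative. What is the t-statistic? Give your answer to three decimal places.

H0: μ_d = 0; H1: μ_d < 0 (paired t-test on the differences, left-tailed).
t = d̄/(s_d/√n) = -0.0595/(0.455/√32) = -0.740
df = n − 1 = 31
p-value = P(T ≤ -0.740) ≈ 0.233
Since p ≈ 0.233 > α = 0.05, fail to reject H0; the evidence is not statistically significant.

-0.740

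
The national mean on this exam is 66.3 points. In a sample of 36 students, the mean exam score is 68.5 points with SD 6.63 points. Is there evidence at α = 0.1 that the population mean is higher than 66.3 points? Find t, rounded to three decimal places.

H0: μ = 66.3; H1: μ > 66.3 (one-sample t-test, right-tailed).
t = (x̄ − μ₀)/(s/√n) = (68.5 − 66.3)/(6.63/√36) = 1.991
df = n − 1 = 35
p-value = P(T ≥ 1.991) ≈ 0.027
Since p ≈ 0.027 < α = 0.1, reject H0; the data support H1.

1.991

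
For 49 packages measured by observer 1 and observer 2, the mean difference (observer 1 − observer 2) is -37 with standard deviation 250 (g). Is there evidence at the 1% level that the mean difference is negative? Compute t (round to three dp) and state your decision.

H0: μ_d = 0; H1: μ_d < 0 (paired t-test on the differences, left-tailed).
t = d̄/(s_d/√n) = -37/(250/√49) = -1.036
df = n − 1 = 48
p-value = P(T ≤ -1.036) ≈ 0.1527
Since p ≈ 0.1527 > α = 0.01, fail to reject H0; the data do not provide sufficient evidence against H0.

t = -1.036; fail to reject H0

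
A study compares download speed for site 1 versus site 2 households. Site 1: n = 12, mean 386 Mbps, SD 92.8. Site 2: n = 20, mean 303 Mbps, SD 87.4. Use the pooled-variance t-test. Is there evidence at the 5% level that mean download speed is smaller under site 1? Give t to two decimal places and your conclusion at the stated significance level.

t = 2.54; fail to reject H0

Let group 1 = site 1, group 2 = site 2. H0: μ_1 = μ_2; H1: μ_1 < μ_2 (two-sample pooled-variance t-test, left-tailed).
s_p² = [(12−1)·92.8² + (20−1)·87.4²]/(12+20−2) = 7995.56
t = (386 − 303)/√[7995.56·(1/12 + 1/20)] = 2.54
df = n₁ + n₂ − 2 = 30
p-value = P(T ≤ 2.54) ≈ 0.992
Since p ≈ 0.992 > α = 0.05, fail to reject H0; the data do not provide sufficient evidence against H0.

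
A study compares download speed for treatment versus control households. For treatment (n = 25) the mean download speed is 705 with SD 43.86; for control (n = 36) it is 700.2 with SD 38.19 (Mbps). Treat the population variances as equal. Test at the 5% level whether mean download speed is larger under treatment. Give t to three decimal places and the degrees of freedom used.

t = 0.454, df = 59

Let group 1 = treatment, group 2 = control. H0: μ_1 = μ_2; H1: μ_1 > μ_2 (two-sample pooled-variance t-test, right-tailed).
s_p² = [(25−1)·43.86² + (36−1)·38.19²]/(25+36−2) = 1647.72
t = (705 − 700.2)/√[1647.72·(1/25 + 1/36)] = 0.454
df = n₁ + n₂ − 2 = 59
p-value = P(T ≥ 0.454) ≈ 0.326
Since p ≈ 0.326 > α = 0.05, fail to reject H0; the data do not provide sufficient evidence against H0.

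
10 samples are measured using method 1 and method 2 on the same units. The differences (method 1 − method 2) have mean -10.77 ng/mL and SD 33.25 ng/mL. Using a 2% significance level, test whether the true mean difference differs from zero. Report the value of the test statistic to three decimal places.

-1.024

H0: μ_d = 0; H1: μ_d ≠ 0 (paired t-test on the differences, two-sided).
t = d̄/(s_d/√n) = -10.77/(33.25/√10) = -1.024
df = n − 1 = 9
Two-sided p-value ≈ 0.3324
Since p ≈ 0.3324 > α = 0.02, fail to reject H0; the evidence is not statistically significant.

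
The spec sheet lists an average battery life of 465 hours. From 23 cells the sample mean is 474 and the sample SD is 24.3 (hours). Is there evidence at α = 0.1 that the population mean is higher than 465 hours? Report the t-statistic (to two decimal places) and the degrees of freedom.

t = 1.78, df = 22

H0: μ = 465; H1: μ > 465 (one-sample t-test, right-tailed).
t = (x̄ − μ₀)/(s/√n) = (474 − 465)/(24.3/√23) = 1.78
df = n − 1 = 22
p-value = P(T ≥ 1.78) ≈ 0.0448
Since p ≈ 0.0448 < α = 0.1, reject H0; the evidence is statistically significant.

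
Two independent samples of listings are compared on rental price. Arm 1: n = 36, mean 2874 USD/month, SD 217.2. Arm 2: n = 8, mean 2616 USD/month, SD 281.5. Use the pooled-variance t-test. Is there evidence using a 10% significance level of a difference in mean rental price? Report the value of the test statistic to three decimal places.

Let group 1 = arm 1, group 2 = arm 2. H0: μ_1 = μ_2; H1: μ_1 ≠ μ_2 (two-sample pooled-variance t-test, two-sided).
s_p² = [(36−1)·217.2² + (8−1)·281.5²]/(36+8−2) = 52520.2
t = (2874 − 2616)/√[52520.2·(1/36 + 1/8)] = 2.880
df = n₁ + n₂ − 2 = 42
Two-sided p-value ≈ 0.0062
Since p ≈ 0.0062 < α = 0.1, reject H0; the data support H1.

2.880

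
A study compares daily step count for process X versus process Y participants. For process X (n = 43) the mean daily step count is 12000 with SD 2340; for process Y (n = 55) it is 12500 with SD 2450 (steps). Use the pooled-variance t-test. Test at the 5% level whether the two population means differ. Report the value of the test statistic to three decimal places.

Let group 1 = process X, group 2 = process Y. H0: μ_1 = μ_2; H1: μ_1 ≠ μ_2 (two-sample pooled-variance t-test, two-sided).
s_p² = [(43−1)·2340² + (55−1)·2450²]/(43+55−2) = 5771980
t = (12000 − 12500)/√[5771980·(1/43 + 1/55)] = -1.022
df = n₁ + n₂ − 2 = 96
Two-sided p-value ≈ 0.3092
Since p ≈ 0.3092 > α = 0.05, fail to reject H0; the evidence is not statistically significant.

-1.022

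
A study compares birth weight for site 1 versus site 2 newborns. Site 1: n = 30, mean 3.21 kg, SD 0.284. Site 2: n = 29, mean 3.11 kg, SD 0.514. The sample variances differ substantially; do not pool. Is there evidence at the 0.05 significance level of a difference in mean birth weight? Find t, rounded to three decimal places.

Let group 1 = site 1, group 2 = site 2. H0: μ_1 = μ_2; H1: μ_1 ≠ μ_2 (Welch's two-sample t-test, two-sided).
t = (x̄_1 − x̄_2)/√(s_1²/n_1 + s_2²/n_2) = (3.21 − 3.11)/√(0.284²/30 + 0.514²/29) = 0.921
Welch–Satterthwaite df ≈ 43.32
Two-sided p-value ≈ 0.362
Since p ≈ 0.362 > α = 0.05, fail to reject H0; the evidence is not statistically significant.

0.921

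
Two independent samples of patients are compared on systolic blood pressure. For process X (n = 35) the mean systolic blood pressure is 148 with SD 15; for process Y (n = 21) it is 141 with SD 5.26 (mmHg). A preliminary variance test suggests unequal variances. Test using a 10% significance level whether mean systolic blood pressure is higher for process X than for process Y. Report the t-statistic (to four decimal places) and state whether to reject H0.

Let group 1 = process X, group 2 = process Y. H0: μ_1 = μ_2; H1: μ_1 > μ_2 (Welch's two-sample t-test, right-tailed).
t = (x̄_1 − x̄_2)/√(s_1²/n_1 + s_2²/n_2) = (148 − 141)/√(15²/35 + 5.26²/21) = 2.5151
Welch–Satterthwaite df ≈ 46.07
p-value = P(T ≥ 2.5151) ≈ 0.008
Since p ≈ 0.008 < α = 0.1, reject H0; the evidence is statistically significant.

t = 2.5151; reject H0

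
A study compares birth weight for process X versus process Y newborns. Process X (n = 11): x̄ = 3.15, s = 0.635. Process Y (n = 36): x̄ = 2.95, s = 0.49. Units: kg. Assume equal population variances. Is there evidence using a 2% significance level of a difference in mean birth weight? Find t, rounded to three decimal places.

Let group 1 = process X, group 2 = process Y. H0: μ_1 = μ_2; H1: μ_1 ≠ μ_2 (two-sample pooled-variance t-test, two-sided).
s_p² = [(11−1)·0.635² + (36−1)·0.49²]/(11+36−2) = 0.27635
t = (3.15 − 2.95)/√[0.27635·(1/11 + 1/36)] = 1.104
df = n₁ + n₂ − 2 = 45
Two-sided p-value ≈ 0.2753
Since p ≈ 0.2753 > α = 0.02, fail to reject H0; the data do not provide sufficient evidence against H0.

1.104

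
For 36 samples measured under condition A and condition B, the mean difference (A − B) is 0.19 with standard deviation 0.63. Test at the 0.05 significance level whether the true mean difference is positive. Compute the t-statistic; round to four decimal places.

H0: μ_d = 0; H1: μ_d > 0 (paired t-test on the differences, right-tailed).
t = d̄/(s_d/√n) = 0.19/(0.63/√36) = 1.8095
df = n − 1 = 35
p-value = P(T ≥ 1.8095) ≈ 0.039
Since p ≈ 0.039 < α = 0.05, reject H0; the evidence is statistically significant.

1.8095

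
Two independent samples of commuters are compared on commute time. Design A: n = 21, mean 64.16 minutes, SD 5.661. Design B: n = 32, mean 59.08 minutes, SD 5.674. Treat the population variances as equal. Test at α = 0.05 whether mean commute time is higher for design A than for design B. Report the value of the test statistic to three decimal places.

Let group 1 = design A, group 2 = design B. H0: μ_1 = μ_2; H1: μ_1 > μ_2 (two-sample pooled-variance t-test, right-tailed).
s_p² = [(21−1)·5.661² + (32−1)·5.674²]/(21+32−2) = 32.1365
t = (64.16 − 59.08)/√[32.1365·(1/21 + 1/32)] = 3.191
df = n₁ + n₂ − 2 = 51
p-value = P(T ≥ 3.191) ≈ 0.001
Since p ≈ 0.001 < α = 0.05, reject H0; the evidence is statistically significant.

3.191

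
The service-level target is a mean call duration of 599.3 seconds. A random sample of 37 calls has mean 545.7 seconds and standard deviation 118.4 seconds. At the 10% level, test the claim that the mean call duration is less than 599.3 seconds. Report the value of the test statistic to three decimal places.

H0: μ = 599.3; H1: μ < 599.3 (one-sample t-test, left-tailed).
t = (x̄ − μ₀)/(s/√n) = (545.7 − 599.3)/(118.4/√37) = -2.754
df = n − 1 = 36
p-value = P(T ≤ -2.754) ≈ 0.0046
Since p ≈ 0.0046 < α = 0.1, reject H0; the data support H1.

-2.754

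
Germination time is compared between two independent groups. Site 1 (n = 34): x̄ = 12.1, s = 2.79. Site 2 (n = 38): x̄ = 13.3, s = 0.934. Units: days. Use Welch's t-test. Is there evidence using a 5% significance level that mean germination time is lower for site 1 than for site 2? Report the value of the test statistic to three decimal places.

-2.391

Let group 1 = site 1, group 2 = site 2. H0: μ_1 = μ_2; H1: μ_1 < μ_2 (Welch's two-sample t-test, left-tailed).
t = (x̄_1 − x̄_2)/√(s_1²/n_1 + s_2²/n_2) = (12.1 − 13.3)/√(2.79²/34 + 0.934²/38) = -2.391
Welch–Satterthwaite df ≈ 39.59
p-value = P(T ≤ -2.391) ≈ 0.011
Since p ≈ 0.011 < α = 0.05, reject H0; the data support H1.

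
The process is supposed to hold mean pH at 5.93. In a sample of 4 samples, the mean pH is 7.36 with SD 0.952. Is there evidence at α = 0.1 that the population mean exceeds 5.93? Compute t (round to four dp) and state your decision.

t = 3.0042; reject H0

H0: μ = 5.93; H1: μ > 5.93 (one-sample t-test, right-tailed).
t = (x̄ − μ₀)/(s/√n) = (7.36 − 5.93)/(0.952/√4) = 3.0042
df = n − 1 = 3
p-value = P(T ≥ 3.0042) ≈ 0.0287
Since p ≈ 0.0287 < α = 0.1, reject H0; the evidence is statistically significant.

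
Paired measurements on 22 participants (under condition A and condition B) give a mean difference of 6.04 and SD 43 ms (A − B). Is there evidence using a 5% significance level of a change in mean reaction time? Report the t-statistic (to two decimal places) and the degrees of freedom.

H0: μ_d = 0; H1: μ_d ≠ 0 (paired t-test on the differences, two-sided).
t = d̄/(s_d/√n) = 6.04/(43/√22) = 0.66
df = n − 1 = 21
Two-sided p-value ≈ 0.517
Since p ≈ 0.517 > α = 0.05, fail to reject H0; the evidence is not statistically significant.

t = 0.66, df = 21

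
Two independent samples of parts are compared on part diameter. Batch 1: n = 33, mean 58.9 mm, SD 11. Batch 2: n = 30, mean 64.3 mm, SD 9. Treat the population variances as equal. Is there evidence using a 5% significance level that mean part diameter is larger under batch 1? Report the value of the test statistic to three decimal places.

-2.120

Let group 1 = batch 1, group 2 = batch 2. H0: μ_1 = μ_2; H1: μ_1 > μ_2 (two-sample pooled-variance t-test, right-tailed).
s_p² = [(33−1)·11² + (30−1)·9²]/(33+30−2) = 101.984
t = (58.9 − 64.3)/√[101.984·(1/33 + 1/30)] = -2.120
df = n₁ + n₂ − 2 = 61
p-value = P(T ≥ -2.120) ≈ 0.981
Since p ≈ 0.981 > α = 0.05, fail to reject H0; the evidence is not statistically significant.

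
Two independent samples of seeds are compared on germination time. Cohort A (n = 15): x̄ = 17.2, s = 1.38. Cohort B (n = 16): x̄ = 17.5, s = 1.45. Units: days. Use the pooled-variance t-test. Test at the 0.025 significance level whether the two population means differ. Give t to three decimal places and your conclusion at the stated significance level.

Let group 1 = cohort A, group 2 = cohort B. H0: μ_1 = μ_2; H1: μ_1 ≠ μ_2 (two-sample pooled-variance t-test, two-sided).
s_p² = [(15−1)·1.38² + (16−1)·1.45²]/(15+16−2) = 2.00687
t = (17.2 − 17.5)/√[2.00687·(1/15 + 1/16)] = -0.589
df = n₁ + n₂ − 2 = 29
Two-sided p-value ≈ 0.5603
Since p ≈ 0.5603 > α = 0.025, fail to reject H0; the data do not provide sufficient evidence against H0.

t = -0.589; fail to reject H0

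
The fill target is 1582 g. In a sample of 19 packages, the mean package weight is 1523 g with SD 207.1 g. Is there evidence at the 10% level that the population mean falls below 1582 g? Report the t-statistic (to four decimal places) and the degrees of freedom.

H0: μ = 1582; H1: μ < 1582 (one-sample t-test, left-tailed).
t = (x̄ − μ₀)/(s/√n) = (1523 − 1582)/(207.1/√19) = -1.2418
df = n − 1 = 18
p-value = P(T ≤ -1.2418) ≈ 0.115
Since p ≈ 0.115 > α = 0.1, fail to reject H0; the evidence is not statistically significant.

t = -1.2418, df = 18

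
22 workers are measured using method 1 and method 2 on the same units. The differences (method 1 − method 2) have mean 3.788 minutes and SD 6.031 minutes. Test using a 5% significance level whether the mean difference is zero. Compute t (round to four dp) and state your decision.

t = 2.9460; reject H0

H0: μ_d = 0; H1: μ_d ≠ 0 (paired t-test on the differences, two-sided).
t = d̄/(s_d/√n) = 3.788/(6.031/√22) = 2.9460
df = n − 1 = 21
Two-sided p-value ≈ 0.0077
Since p ≈ 0.0077 < α = 0.05, reject H0; the data support H1.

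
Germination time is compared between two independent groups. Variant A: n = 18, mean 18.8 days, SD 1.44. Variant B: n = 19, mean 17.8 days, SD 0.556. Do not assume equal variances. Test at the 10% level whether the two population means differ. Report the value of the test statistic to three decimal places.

Let group 1 = variant A, group 2 = variant B. H0: μ_1 = μ_2; H1: μ_1 ≠ μ_2 (Welch's two-sample t-test, two-sided).
t = (x̄_1 − x̄_2)/√(s_1²/n_1 + s_2²/n_2) = (18.8 − 17.8)/√(1.44²/18 + 0.556²/19) = 2.758
Welch–Satterthwaite df ≈ 21.73
Two-sided p-value ≈ 0.012
Since p ≈ 0.012 < α = 0.1, reject H0; the evidence is statistically significant.

2.758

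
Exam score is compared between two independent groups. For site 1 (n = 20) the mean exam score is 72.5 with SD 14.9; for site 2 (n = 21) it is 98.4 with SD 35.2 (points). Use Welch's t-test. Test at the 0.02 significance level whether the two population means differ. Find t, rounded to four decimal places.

Let group 1 = site 1, group 2 = site 2. H0: μ_1 = μ_2; H1: μ_1 ≠ μ_2 (Welch's two-sample t-test, two-sided).
t = (x̄_1 − x̄_2)/√(s_1²/n_1 + s_2²/n_2) = (72.5 − 98.4)/√(14.9²/20 + 35.2²/21) = -3.0934
Welch–Satterthwaite df ≈ 27.22
Two-sided p-value ≈ 0.0045
Since p ≈ 0.0045 < α = 0.02, reject H0; the data support H1.

-3.0934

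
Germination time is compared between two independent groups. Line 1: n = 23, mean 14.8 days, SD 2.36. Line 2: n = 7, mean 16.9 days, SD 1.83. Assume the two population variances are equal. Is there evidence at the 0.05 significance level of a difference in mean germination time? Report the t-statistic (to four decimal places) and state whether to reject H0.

Let group 1 = line 1, group 2 = line 2. H0: μ_1 = μ_2; H1: μ_1 ≠ μ_2 (two-sample pooled-variance t-test, two-sided).
s_p² = [(23−1)·2.36² + (7−1)·1.83²]/(23+7−2) = 5.09374
t = (14.8 − 16.9)/√[5.09374·(1/23 + 1/7)] = -2.1555
df = n₁ + n₂ − 2 = 28
Two-sided p-value ≈ 0.0399
Since p ≈ 0.0399 < α = 0.05, reject H0; the evidence is statistically significant.

t = -2.1555; reject H0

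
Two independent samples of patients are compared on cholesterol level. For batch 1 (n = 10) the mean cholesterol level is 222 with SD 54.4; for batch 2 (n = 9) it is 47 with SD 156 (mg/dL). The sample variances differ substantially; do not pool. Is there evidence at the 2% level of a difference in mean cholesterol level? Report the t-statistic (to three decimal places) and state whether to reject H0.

t = 3.195; reject H0

Let group 1 = batch 1, group 2 = batch 2. H0: μ_1 = μ_2; H1: μ_1 ≠ μ_2 (Welch's two-sample t-test, two-sided).
t = (x̄_1 − x̄_2)/√(s_1²/n_1 + s_2²/n_2) = (222 − 47)/√(54.4²/10 + 156²/9) = 3.195
Welch–Satterthwaite df ≈ 9.74
Two-sided p-value ≈ 0.0099
Since p ≈ 0.0099 < α = 0.02, reject H0; the evidence is statistically significant.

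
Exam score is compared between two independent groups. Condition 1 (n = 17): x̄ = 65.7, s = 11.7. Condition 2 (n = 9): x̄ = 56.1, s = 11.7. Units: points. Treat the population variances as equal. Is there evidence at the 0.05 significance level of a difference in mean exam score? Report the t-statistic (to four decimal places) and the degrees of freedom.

Let group 1 = condition 1, group 2 = condition 2. H0: μ_1 = μ_2; H1: μ_1 ≠ μ_2 (two-sample pooled-variance t-test, two-sided).
s_p² = [(17−1)·11.7² + (9−1)·11.7²]/(17+9−2) = 136.89
t = (65.7 − 56.1)/√[136.89·(1/17 + 1/9)] = 1.9904
df = n₁ + n₂ − 2 = 24
Two-sided p-value ≈ 0.0581
Since p ≈ 0.0581 > α = 0.05, fail to reject H0; the evidence is not statistically significant.

t = 1.9904, df = 24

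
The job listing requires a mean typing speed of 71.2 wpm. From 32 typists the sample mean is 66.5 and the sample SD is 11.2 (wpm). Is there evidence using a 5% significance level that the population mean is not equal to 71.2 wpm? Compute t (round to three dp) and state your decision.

H0: μ = 71.2; H1: μ ≠ 71.2 (one-sample t-test, two-sided).
t = (x̄ − μ₀)/(s/√n) = (66.5 − 71.2)/(11.2/√32) = -2.374
df = n − 1 = 31
Two-sided p-value ≈ 0.0240
Since p ≈ 0.0240 < α = 0.05, reject H0; the evidence is statistically significant.

t = -2.374; reject H0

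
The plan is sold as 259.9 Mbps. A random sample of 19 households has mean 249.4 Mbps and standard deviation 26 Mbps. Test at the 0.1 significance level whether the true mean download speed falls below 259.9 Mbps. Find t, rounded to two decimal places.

-1.76

H0: μ = 259.9; H1: μ < 259.9 (one-sample t-test, left-tailed).
t = (x̄ − μ₀)/(s/√n) = (249.4 − 259.9)/(26/√19) = -1.76
df = n − 1 = 18
p-value = P(T ≤ -1.76) ≈ 0.0477
Since p ≈ 0.0477 < α = 0.1, reject H0; the evidence is statistically significant.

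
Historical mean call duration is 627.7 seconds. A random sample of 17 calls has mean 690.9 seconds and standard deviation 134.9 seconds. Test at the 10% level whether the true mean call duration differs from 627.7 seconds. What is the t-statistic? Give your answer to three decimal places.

1.932

H0: μ = 627.7; H1: μ ≠ 627.7 (one-sample t-test, two-sided).
t = (x̄ − μ₀)/(s/√n) = (690.9 − 627.7)/(134.9/√17) = 1.932
df = n − 1 = 16
Two-sided p-value ≈ 0.071
Since p ≈ 0.071 < α = 0.1, reject H0; the evidence is statistically significant.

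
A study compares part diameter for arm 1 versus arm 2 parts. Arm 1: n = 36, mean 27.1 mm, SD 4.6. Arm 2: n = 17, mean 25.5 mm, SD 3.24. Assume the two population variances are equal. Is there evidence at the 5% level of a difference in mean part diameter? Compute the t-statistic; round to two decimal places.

Let group 1 = arm 1, group 2 = arm 2. H0: μ_1 = μ_2; H1: μ_1 ≠ μ_2 (two-sample pooled-variance t-test, two-sided).
s_p² = [(36−1)·4.6² + (17−1)·3.24²]/(36+17−2) = 17.8149
t = (27.1 − 25.5)/√[17.8149·(1/36 + 1/17)] = 1.29
df = n₁ + n₂ − 2 = 51
Two-sided p-value ≈ 0.204
Since p ≈ 0.204 > α = 0.05, fail to reject H0; the data do not provide sufficient evidence against H0.

1.29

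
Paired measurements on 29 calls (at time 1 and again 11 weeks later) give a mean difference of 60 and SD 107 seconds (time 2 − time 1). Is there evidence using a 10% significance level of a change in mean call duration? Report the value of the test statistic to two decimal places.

H0: μ_d = 0; H1: μ_d ≠ 0 (paired t-test on the differences, two-sided).
t = d̄/(s_d/√n) = 60/(107/√29) = 3.02
df = n − 1 = 28
Two-sided p-value ≈ 0.005
Since p ≈ 0.005 < α = 0.1, reject H0; the data support H1.

3.02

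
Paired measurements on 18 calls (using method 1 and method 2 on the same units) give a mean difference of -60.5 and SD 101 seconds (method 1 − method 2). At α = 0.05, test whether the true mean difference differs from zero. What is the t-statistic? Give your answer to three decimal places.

H0: μ_d = 0; H1: μ_d ≠ 0 (paired t-test on the differences, two-sided).
t = d̄/(s_d/√n) = -60.5/(101/√18) = -2.541
df = n − 1 = 17
Two-sided p-value ≈ 0.021
Since p ≈ 0.021 < α = 0.05, reject H0; the evidence is statistically significant.

-2.541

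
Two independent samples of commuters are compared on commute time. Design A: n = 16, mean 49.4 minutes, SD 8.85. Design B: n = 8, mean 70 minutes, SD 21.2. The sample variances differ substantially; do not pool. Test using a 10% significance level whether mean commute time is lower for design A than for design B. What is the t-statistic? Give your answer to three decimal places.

-2.636

Let group 1 = design A, group 2 = design B. H0: μ_1 = μ_2; H1: μ_1 < μ_2 (Welch's two-sample t-test, left-tailed).
t = (x̄_1 − x̄_2)/√(s_1²/n_1 + s_2²/n_2) = (49.4 − 70)/√(8.85²/16 + 21.2²/8) = -2.636
Welch–Satterthwaite df ≈ 8.24
p-value = P(T ≤ -2.636) ≈ 0.0146
Since p ≈ 0.0146 < α = 0.1, reject H0; the data support H1.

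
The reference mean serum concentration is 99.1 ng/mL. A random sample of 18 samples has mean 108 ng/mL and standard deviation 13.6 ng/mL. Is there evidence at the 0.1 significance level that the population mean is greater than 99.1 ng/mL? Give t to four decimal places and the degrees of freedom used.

t = 2.7764, df = 17

H0: μ = 99.1; H1: μ > 99.1 (one-sample t-test, right-tailed).
t = (x̄ − μ₀)/(s/√n) = (108 − 99.1)/(13.6/√18) = 2.7764
df = n − 1 = 17
p-value = P(T ≥ 2.7764) ≈ 0.006
Since p ≈ 0.006 < α = 0.1, reject H0; the evidence is statistically significant.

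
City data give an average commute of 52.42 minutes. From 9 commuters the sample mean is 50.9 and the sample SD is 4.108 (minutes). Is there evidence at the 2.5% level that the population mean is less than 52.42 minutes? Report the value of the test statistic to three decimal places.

-1.110

H0: μ = 52.42; H1: μ < 52.42 (one-sample t-test, left-tailed).
t = (x̄ − μ₀)/(s/√n) = (50.9 − 52.42)/(4.108/√9) = -1.110
df = n − 1 = 8
p-value = P(T ≤ -1.110) ≈ 0.1496
Since p ≈ 0.1496 > α = 0.025, fail to reject H0; the data do not provide sufficient evidence against H0.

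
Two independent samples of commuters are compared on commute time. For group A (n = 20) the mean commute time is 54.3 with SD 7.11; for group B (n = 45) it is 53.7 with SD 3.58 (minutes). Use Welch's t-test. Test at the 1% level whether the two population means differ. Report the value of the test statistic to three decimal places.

Let group 1 = group A, group 2 = group B. H0: μ_1 = μ_2; H1: μ_1 ≠ μ_2 (Welch's two-sample t-test, two-sided).
t = (x̄_1 − x̄_2)/√(s_1²/n_1 + s_2²/n_2) = (54.3 − 53.7)/√(7.11²/20 + 3.58²/45) = 0.358
Welch–Satterthwaite df ≈ 23.39
Two-sided p-value ≈ 0.7237
Since p ≈ 0.7237 > α = 0.01, fail to reject H0; the evidence is not statistically significant.

0.358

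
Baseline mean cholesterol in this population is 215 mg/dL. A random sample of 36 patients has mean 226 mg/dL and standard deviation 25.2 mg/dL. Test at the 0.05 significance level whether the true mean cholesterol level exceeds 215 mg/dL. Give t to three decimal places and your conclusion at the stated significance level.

H0: μ = 215; H1: μ > 215 (one-sample t-test, right-tailed).
t = (x̄ − μ₀)/(s/√n) = (226 − 215)/(25.2/√36) = 2.619
df = n − 1 = 35
p-value = P(T ≥ 2.619) ≈ 0.006
Since p ≈ 0.006 < α = 0.05, reject H0; the data support H1.

t = 2.619; reject H0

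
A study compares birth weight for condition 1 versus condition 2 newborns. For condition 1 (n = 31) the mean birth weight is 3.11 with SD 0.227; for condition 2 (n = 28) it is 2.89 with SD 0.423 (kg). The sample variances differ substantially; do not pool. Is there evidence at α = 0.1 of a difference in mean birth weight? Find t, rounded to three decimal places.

Let group 1 = condition 1, group 2 = condition 2. H0: μ_1 = μ_2; H1: μ_1 ≠ μ_2 (Welch's two-sample t-test, two-sided).
t = (x̄_1 − x̄_2)/√(s_1²/n_1 + s_2²/n_2) = (3.11 − 2.89)/√(0.227²/31 + 0.423²/28) = 2.452
Welch–Satterthwaite df ≈ 40.41
Two-sided p-value ≈ 0.019
Since p ≈ 0.019 < α = 0.1, reject H0; the evidence is statistically significant.

2.452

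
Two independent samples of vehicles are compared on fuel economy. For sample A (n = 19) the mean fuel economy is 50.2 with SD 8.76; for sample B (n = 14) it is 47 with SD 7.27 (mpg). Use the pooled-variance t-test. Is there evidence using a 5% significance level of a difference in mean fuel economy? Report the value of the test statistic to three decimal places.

Let group 1 = sample A, group 2 = sample B. H0: μ_1 = μ_2; H1: μ_1 ≠ μ_2 (two-sample pooled-variance t-test, two-sided).
s_p² = [(19−1)·8.76² + (14−1)·7.27²]/(19+14−2) = 66.7214
t = (50.2 − 47)/√[66.7214·(1/19 + 1/14)] = 1.112
df = n₁ + n₂ − 2 = 31
Two-sided p-value ≈ 0.2746
Since p ≈ 0.2746 > α = 0.05, fail to reject H0; the evidence is not statistically significant.

1.112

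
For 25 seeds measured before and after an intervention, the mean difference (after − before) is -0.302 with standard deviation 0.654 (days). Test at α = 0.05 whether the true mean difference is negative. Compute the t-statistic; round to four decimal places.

H0: μ_d = 0; H1: μ_d < 0 (paired t-test on the differences, left-tailed).
t = d̄/(s_d/√n) = -0.302/(0.654/√25) = -2.3089
df = n − 1 = 24
p-value = P(T ≤ -2.3089) ≈ 0.015
Since p ≈ 0.015 < α = 0.05, reject H0; the data support H1.

-2.3089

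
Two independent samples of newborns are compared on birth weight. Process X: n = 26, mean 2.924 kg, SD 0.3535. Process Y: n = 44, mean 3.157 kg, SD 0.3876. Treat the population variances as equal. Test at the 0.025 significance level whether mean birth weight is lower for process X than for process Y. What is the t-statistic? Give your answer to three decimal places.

-2.509

Let group 1 = process X, group 2 = process Y. H0: μ_1 = μ_2; H1: μ_1 < μ_2 (two-sample pooled-variance t-test, left-tailed).
s_p² = [(26−1)·0.3535² + (44−1)·0.3876²]/(26+44−2) = 0.140943
t = (2.924 − 3.157)/√[0.140943·(1/26 + 1/44)] = -2.509
df = n₁ + n₂ − 2 = 68
p-value = P(T ≤ -2.509) ≈ 0.0072
Since p ≈ 0.0072 < α = 0.025, reject H0; the evidence is statistically significant.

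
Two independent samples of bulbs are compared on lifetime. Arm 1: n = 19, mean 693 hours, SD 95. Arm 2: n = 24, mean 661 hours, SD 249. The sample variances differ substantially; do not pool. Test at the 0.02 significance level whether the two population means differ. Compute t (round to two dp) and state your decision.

t = 0.58; fail to reject H0

Let group 1 = arm 1, group 2 = arm 2. H0: μ_1 = μ_2; H1: μ_1 ≠ μ_2 (Welch's two-sample t-test, two-sided).
t = (x̄_1 − x̄_2)/√(s_1²/n_1 + s_2²/n_2) = (693 − 661)/√(95²/19 + 249²/24) = 0.58
Welch–Satterthwaite df ≈ 30.90
Two-sided p-value ≈ 0.5670
Since p ≈ 0.5670 > α = 0.02, fail to reject H0; the evidence is not statistically significant.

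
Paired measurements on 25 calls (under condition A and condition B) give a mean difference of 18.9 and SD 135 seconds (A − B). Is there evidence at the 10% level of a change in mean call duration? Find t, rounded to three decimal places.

H0: μ_d = 0; H1: μ_d ≠ 0 (paired t-test on the differences, two-sided).
t = d̄/(s_d/√n) = 18.9/(135/√25) = 0.700
df = n − 1 = 24
Two-sided p-value ≈ 0.491
Since p ≈ 0.491 > α = 0.1, fail to reject H0; the evidence is not statistically significant.

0.700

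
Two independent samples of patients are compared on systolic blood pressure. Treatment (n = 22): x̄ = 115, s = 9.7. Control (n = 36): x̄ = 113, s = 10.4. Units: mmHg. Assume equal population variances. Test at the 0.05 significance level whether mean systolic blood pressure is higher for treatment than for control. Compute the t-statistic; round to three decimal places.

Let group 1 = treatment, group 2 = control. H0: μ_1 = μ_2; H1: μ_1 > μ_2 (two-sample pooled-variance t-test, right-tailed).
s_p² = [(22−1)·9.7² + (36−1)·10.4²]/(22+36−2) = 102.884
t = (115 − 113)/√[102.884·(1/22 + 1/36)] = 0.729
df = n₁ + n₂ − 2 = 56
p-value = P(T ≥ 0.729) ≈ 0.2346
Since p ≈ 0.2346 > α = 0.05, fail to reject H0; the data do not provide sufficient evidence against H0.

0.729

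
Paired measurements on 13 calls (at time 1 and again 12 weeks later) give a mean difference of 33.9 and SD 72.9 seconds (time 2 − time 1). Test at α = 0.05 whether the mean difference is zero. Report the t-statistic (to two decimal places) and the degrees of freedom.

H0: μ_d = 0; H1: μ_d ≠ 0 (paired t-test on the differences, two-sided).
t = d̄/(s_d/√n) = 33.9/(72.9/√13) = 1.68
df = n − 1 = 12
Two-sided p-value ≈ 0.119
Since p ≈ 0.119 > α = 0.05, fail to reject H0; the data do not provide sufficient evidence against H0.

t = 1.68, df = 12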